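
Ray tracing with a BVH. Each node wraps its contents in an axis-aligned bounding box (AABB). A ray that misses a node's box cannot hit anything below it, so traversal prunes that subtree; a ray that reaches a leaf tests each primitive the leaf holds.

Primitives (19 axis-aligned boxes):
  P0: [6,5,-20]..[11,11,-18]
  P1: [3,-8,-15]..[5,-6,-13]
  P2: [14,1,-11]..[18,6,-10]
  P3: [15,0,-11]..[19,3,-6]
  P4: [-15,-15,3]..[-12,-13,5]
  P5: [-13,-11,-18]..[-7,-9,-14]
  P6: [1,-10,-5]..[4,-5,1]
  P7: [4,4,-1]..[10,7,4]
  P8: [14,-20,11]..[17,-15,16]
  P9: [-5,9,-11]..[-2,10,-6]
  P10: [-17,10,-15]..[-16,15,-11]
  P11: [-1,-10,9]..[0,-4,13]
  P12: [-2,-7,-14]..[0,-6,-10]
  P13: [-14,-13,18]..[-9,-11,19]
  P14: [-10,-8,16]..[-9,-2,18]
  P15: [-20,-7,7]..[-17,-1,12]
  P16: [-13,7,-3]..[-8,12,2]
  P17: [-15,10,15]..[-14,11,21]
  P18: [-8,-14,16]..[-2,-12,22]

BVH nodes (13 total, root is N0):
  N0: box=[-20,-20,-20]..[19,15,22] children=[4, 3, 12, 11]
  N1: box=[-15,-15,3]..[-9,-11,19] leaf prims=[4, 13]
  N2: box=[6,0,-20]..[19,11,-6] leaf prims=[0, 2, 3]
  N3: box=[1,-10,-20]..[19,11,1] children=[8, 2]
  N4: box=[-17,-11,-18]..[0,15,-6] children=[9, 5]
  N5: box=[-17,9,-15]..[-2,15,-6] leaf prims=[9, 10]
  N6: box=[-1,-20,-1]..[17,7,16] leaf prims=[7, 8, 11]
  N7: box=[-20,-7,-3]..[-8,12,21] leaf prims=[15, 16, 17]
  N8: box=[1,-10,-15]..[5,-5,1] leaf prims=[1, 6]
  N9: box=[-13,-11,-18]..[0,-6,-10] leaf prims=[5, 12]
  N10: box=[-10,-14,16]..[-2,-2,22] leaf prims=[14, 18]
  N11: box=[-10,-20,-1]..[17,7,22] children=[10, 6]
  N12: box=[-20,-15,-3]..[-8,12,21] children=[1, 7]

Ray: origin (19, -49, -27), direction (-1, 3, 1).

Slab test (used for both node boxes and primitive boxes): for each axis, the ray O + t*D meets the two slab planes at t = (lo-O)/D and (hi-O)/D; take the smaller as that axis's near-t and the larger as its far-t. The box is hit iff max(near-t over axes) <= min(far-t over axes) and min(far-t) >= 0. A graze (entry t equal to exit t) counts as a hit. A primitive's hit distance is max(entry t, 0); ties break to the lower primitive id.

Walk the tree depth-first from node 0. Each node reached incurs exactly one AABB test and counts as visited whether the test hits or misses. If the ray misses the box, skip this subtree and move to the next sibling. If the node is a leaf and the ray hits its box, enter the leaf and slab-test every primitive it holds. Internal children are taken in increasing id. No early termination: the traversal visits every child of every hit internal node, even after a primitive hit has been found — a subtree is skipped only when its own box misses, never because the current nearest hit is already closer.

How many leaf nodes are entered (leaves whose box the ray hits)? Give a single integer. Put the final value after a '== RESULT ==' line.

Walk:
N0 x:[0,39] y:[29/3,64/3] z:[7,49] -> hit [29/3,64/3], descend [3, 4, 11, 12]
  N3 x:[0,18] y:[13,20] z:[7,28] -> hit [13,18], descend [2, 8]
    N2 x:[0,13] y:[49/3,20] z:[7,21] -> miss, prune
    N8 x:[14,18] y:[13,44/3] z:[12,28] -> hit [14,44/3] leaf, test {P1@t=14, P6(miss)}
  N4 x:[19,36] y:[38/3,64/3] z:[9,21] -> hit [19,21], descend [5, 9]
    N5 x:[21,36] y:[58/3,64/3] z:[12,21] -> hit [21,21] leaf, test {P9(miss), P10(miss)}
    N9 x:[19,32] y:[38/3,43/3] z:[9,17] -> miss, prune
  N11 x:[2,29] y:[29/3,56/3] z:[26,49] -> miss, prune
  N12 x:[27,39] y:[34/3,61/3] z:[24,48] -> miss, prune

order=[0, 3, 2, 8, 4, 5, 9, 11, 12]  |boxes|=9  |leaves|=2  hit=P1

== RESULT ==
2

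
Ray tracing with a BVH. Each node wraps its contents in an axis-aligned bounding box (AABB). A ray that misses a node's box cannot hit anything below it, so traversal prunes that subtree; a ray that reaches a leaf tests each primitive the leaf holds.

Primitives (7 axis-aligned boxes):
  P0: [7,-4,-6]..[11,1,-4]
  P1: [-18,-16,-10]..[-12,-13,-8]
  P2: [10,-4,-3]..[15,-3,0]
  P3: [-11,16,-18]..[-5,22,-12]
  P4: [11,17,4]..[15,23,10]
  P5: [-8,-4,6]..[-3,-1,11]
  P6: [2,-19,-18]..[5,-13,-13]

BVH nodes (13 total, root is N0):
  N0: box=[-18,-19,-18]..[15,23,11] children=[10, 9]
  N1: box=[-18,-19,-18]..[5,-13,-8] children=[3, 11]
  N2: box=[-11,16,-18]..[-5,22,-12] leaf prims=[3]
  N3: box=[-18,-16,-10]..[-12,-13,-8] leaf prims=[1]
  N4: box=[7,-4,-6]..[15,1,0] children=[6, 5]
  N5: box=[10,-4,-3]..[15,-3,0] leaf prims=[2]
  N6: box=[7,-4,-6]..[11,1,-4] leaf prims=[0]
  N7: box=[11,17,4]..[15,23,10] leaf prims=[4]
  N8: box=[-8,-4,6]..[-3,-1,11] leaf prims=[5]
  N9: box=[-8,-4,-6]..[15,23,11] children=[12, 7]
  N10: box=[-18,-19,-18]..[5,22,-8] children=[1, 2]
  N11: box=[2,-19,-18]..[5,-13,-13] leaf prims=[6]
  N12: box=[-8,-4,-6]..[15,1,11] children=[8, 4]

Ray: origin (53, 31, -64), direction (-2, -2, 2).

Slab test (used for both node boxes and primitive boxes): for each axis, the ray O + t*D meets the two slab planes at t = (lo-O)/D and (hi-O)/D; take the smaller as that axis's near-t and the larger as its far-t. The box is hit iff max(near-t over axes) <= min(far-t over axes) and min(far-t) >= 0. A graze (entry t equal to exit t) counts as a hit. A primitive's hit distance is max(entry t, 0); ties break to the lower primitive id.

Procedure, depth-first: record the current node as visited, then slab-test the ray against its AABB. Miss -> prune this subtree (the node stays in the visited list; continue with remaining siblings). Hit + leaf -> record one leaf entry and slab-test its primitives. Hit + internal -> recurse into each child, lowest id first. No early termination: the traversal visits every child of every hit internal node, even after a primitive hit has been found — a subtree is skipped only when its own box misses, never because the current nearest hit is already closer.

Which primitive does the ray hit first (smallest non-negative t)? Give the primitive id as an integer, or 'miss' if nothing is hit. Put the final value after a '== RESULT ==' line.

Walk:
N0 x:[19,71/2] y:[4,25] z:[23,75/2] -> hit [23,25], descend [9, 10]
  N9 x:[19,61/2] y:[4,35/2] z:[29,75/2] -> miss, prune
  N10 x:[24,71/2] y:[9/2,25] z:[23,28] -> hit [24,25], descend [1, 2]
    N1 x:[24,71/2] y:[22,25] z:[23,28] -> hit [24,25], descend [3, 11]
      N3 x:[65/2,71/2] y:[22,47/2] z:[27,28] -> miss, prune
      N11 x:[24,51/2] y:[22,25] z:[23,51/2] -> hit [24,25] leaf, test {P6@t=24}
    N2 x:[29,32] y:[9/2,15/2] z:[23,26] -> miss, prune

order=[0, 9, 10, 1, 3, 11, 2]  |boxes|=7  |leaves|=1  hit=P6

== RESULT ==
6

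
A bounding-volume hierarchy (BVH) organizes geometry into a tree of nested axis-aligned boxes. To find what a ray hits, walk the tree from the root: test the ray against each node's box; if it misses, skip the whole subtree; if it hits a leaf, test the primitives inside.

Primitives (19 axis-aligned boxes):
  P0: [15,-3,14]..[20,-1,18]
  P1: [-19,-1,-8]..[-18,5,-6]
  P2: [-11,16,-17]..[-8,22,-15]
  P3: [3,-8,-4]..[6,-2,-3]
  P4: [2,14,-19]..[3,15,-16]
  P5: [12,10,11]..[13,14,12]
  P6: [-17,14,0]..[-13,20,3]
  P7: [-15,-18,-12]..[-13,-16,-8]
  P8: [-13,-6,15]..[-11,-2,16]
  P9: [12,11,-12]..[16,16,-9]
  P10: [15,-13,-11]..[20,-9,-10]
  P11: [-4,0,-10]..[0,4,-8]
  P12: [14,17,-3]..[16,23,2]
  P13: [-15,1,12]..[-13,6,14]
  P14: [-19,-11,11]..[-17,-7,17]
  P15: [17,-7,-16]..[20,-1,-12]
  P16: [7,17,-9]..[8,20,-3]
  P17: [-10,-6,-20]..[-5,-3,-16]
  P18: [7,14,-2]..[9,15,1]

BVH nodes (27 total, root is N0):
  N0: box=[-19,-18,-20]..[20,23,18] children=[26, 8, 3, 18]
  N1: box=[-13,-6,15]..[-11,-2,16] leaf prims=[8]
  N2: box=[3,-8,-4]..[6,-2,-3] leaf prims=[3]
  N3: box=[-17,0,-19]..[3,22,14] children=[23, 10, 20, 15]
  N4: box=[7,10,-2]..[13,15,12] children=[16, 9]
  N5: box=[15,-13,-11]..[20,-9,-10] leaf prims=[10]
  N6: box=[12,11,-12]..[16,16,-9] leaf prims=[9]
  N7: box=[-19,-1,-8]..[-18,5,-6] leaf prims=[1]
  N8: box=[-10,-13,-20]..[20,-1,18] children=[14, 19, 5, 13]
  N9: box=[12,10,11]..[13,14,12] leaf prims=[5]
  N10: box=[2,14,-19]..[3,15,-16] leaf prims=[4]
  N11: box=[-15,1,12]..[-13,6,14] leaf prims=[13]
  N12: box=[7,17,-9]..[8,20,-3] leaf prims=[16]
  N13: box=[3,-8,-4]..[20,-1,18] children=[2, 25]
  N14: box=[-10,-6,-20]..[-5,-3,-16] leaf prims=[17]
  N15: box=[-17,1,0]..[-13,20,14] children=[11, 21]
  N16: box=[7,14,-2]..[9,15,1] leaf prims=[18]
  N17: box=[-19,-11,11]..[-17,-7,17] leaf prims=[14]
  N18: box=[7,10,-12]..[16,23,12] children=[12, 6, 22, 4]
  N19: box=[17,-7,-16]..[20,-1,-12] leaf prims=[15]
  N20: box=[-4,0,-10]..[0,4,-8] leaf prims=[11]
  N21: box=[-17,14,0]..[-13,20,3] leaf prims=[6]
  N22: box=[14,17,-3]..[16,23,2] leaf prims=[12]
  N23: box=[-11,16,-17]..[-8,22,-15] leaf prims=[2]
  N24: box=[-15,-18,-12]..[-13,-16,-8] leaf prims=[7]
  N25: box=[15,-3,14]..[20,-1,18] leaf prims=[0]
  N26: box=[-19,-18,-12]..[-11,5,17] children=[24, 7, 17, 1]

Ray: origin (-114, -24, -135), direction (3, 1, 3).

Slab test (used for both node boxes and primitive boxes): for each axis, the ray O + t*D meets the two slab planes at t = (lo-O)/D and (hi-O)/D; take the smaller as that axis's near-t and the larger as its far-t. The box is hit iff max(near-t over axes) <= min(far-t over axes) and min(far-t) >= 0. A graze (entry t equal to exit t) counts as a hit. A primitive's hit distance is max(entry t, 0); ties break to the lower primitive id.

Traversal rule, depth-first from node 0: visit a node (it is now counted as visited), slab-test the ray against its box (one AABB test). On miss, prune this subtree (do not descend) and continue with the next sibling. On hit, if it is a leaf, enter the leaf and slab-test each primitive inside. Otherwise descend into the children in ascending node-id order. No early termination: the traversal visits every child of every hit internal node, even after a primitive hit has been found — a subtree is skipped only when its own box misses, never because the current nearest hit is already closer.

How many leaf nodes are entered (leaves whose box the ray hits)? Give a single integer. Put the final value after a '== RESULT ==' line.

Walk:
N0 x:[95/3,134/3] y:[6,47] z:[115/3,51] -> hit [115/3,134/3], descend [3, 8, 18, 26]
  N3 x:[97/3,39] y:[24,46] z:[116/3,149/3] -> hit [116/3,39], descend [10, 15, 20, 23]
    N10 x:[116/3,39] y:[38,39] z:[116/3,119/3] -> hit [116/3,39] leaf, test {P4@t=116/3}
    N15 x:[97/3,101/3] y:[25,44] z:[45,149/3] -> miss, prune
    N20 x:[110/3,38] y:[24,28] z:[125/3,127/3] -> miss, prune
    N23 x:[103/3,106/3] y:[40,46] z:[118/3,40] -> miss, prune
  N8 x:[104/3,134/3] y:[11,23] z:[115/3,51] -> miss, prune
  N18 x:[121/3,130/3] y:[34,47] z:[41,49] -> hit [41,130/3], descend [4, 6, 12, 22]
    N4 x:[121/3,127/3] y:[34,39] z:[133/3,49] -> miss, prune
    N6 x:[42,130/3] y:[35,40] z:[41,42] -> miss, prune
    N12 x:[121/3,122/3] y:[41,44] z:[42,44] -> miss, prune
    N22 x:[128/3,130/3] y:[41,47] z:[44,137/3] -> miss, prune
  N26 x:[95/3,103/3] y:[6,29] z:[41,152/3] -> miss, prune

Visited [0, 3, 10, 15, 20, 23, 8, 18, 4, 6, 12, 22, 26]. Tests: 13 box, 1 leaf. Nearest: P4.

== RESULT ==
1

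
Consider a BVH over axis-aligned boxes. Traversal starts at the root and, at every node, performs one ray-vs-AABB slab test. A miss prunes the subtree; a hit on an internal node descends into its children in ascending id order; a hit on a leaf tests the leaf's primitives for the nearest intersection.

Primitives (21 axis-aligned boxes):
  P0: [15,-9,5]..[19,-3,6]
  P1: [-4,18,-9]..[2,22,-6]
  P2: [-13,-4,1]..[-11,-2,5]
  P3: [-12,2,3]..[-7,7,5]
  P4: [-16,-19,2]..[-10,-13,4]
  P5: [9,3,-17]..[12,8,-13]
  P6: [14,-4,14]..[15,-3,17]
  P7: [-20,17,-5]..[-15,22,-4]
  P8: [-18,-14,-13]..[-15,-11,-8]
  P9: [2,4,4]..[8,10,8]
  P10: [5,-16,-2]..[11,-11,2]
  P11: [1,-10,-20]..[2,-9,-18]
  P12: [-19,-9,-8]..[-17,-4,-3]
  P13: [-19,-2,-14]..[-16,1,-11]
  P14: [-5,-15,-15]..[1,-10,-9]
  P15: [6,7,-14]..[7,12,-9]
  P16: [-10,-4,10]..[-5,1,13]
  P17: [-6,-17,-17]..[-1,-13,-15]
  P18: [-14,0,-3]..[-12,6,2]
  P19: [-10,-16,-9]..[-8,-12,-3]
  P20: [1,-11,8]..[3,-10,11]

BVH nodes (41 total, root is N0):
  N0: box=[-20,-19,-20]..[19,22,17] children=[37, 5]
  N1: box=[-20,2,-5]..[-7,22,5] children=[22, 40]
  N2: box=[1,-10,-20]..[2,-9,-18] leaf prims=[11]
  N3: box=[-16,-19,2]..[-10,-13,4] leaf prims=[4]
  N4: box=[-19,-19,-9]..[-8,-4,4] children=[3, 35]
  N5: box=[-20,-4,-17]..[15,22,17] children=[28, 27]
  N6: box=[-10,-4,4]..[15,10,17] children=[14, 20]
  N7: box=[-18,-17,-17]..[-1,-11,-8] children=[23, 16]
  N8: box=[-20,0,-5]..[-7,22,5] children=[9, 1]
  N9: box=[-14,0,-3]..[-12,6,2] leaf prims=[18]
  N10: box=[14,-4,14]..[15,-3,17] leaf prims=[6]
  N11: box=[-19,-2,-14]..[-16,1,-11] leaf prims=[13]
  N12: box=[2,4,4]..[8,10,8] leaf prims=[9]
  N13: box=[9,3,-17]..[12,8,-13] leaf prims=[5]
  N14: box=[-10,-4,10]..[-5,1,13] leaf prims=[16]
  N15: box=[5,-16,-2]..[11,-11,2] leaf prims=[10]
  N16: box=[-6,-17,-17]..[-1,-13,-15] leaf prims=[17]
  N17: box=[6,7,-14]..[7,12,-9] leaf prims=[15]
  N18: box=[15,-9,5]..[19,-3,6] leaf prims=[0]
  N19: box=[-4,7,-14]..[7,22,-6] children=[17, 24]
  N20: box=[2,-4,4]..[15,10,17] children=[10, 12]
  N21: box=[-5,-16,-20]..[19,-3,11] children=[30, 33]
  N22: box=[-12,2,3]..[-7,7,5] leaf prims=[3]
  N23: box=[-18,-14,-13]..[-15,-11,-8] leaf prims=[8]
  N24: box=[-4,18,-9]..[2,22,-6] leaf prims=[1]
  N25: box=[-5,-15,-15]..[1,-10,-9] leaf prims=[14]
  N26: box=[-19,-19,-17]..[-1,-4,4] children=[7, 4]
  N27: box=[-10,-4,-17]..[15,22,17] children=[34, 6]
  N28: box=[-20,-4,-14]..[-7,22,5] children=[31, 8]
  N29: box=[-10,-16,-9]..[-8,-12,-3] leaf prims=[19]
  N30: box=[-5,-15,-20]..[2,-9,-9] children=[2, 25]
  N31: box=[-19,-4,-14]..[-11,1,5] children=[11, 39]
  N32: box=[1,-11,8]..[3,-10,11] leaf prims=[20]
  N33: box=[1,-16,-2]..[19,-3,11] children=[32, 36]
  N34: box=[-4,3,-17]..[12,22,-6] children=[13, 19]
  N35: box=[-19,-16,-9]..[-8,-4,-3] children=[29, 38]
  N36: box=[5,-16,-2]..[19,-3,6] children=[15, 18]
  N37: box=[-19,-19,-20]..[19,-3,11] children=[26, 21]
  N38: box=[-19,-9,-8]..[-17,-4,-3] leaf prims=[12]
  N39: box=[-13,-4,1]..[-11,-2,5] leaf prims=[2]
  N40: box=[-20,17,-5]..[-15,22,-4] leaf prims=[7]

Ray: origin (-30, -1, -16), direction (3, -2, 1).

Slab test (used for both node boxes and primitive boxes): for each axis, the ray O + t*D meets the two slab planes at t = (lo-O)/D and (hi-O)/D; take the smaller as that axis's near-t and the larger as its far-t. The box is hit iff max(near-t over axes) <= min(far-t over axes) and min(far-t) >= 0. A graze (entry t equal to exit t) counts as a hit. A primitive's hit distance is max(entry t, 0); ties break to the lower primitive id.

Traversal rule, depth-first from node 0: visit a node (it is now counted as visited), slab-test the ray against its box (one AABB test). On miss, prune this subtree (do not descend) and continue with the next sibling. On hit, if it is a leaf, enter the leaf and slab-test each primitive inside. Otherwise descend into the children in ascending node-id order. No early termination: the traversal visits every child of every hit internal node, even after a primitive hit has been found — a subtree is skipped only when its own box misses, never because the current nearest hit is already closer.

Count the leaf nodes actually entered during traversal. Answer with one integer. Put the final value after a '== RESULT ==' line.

Traverse from the root:
N0 x:[10/3,49/3] y:[-23/2,9] z:[-4,33] -> hit [10/3,9], descend [5, 37]
  N5 x:[10/3,15] y:[-23/2,3/2] z:[-1,33] -> miss, prune
  N37 x:[11/3,49/3] y:[1,9] z:[-4,27] -> hit [11/3,9], descend [21, 26]
    N21 x:[25/3,49/3] y:[1,15/2] z:[-4,27] -> miss, prune
    N26 x:[11/3,29/3] y:[3/2,9] z:[-1,20] -> hit [11/3,9], descend [4, 7]
      N4 x:[11/3,22/3] y:[3/2,9] z:[7,20] -> hit [7,22/3], descend [3, 35]
        N3 x:[14/3,20/3] y:[6,9] z:[18,20] -> miss, prune
        N35 x:[11/3,22/3] y:[3/2,15/2] z:[7,13] -> hit [7,22/3], descend [29, 38]
          N29 x:[20/3,22/3] y:[11/2,15/2] z:[7,13] -> hit [7,22/3] leaf, test {P19@t=7}
          N38 x:[11/3,13/3] y:[3/2,4] z:[8,13] -> miss, prune
      N7 x:[4,29/3] y:[5,8] z:[-1,8] -> hit [5,8], descend [16, 23]
        N16 x:[8,29/3] y:[6,8] z:[-1,1] -> miss, prune
        N23 x:[4,5] y:[5,13/2] z:[3,8] -> hit [5,5] leaf, test {P8@t=5}

Visited [0, 5, 37, 21, 26, 4, 3, 35, 29, 38, 7, 16, 23]. Tests: 13 box, 2 leaf. Nearest: P8.

== RESULT ==
2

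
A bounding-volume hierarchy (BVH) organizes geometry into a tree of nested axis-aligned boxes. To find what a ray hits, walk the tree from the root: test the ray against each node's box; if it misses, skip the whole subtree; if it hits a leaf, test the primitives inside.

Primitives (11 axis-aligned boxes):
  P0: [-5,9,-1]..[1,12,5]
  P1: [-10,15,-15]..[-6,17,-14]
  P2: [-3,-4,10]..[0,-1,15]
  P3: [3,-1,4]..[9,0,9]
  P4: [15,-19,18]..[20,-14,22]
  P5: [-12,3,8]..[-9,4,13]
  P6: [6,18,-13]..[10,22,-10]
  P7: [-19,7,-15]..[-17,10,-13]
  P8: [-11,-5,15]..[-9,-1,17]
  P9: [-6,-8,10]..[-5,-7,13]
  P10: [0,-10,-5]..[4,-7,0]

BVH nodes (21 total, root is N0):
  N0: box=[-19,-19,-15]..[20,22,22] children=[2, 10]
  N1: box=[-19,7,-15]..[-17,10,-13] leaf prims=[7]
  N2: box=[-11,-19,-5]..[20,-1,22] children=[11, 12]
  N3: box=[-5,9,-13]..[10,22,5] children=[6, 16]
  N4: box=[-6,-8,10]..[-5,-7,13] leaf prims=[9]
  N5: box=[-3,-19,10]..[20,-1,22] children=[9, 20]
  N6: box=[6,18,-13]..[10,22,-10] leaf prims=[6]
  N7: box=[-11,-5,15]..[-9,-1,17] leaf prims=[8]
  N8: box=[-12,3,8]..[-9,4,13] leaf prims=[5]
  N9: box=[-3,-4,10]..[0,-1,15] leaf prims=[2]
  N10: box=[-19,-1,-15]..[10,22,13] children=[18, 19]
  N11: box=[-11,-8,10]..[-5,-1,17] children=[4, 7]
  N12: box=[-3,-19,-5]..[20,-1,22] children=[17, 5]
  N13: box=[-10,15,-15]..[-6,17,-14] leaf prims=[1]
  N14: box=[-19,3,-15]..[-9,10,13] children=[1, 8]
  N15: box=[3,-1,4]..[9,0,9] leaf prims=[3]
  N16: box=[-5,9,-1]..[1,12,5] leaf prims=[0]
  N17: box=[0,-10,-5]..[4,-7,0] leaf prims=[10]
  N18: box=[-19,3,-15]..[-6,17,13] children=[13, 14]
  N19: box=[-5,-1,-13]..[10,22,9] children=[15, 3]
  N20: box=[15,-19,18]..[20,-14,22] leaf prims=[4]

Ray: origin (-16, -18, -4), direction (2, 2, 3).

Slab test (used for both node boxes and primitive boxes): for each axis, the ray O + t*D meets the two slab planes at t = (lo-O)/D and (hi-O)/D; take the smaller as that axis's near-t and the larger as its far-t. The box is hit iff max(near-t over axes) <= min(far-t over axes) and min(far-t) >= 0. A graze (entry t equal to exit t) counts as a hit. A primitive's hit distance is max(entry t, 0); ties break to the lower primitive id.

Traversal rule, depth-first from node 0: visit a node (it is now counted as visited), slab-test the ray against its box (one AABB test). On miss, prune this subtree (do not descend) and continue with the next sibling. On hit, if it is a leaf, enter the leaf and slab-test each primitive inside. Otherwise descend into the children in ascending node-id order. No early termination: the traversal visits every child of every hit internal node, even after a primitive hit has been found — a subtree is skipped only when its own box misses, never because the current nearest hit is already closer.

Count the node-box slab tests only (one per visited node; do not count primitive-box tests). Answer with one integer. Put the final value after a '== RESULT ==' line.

Walk:
N0 x:[-3/2,18] y:[-1/2,20] z:[-11/3,26/3] -> hit [-1/2,26/3], descend [2, 10]
  N2 x:[5/2,18] y:[-1/2,17/2] z:[-1/3,26/3] -> hit [5/2,17/2], descend [11, 12]
    N11 x:[5/2,11/2] y:[5,17/2] z:[14/3,7] -> hit [5,11/2], descend [4, 7]
      N4 x:[5,11/2] y:[5,11/2] z:[14/3,17/3] -> hit [5,11/2] leaf, test {P9@t=5}
      N7 x:[5/2,7/2] y:[13/2,17/2] z:[19/3,7] -> miss, prune
    N12 x:[13/2,18] y:[-1/2,17/2] z:[-1/3,26/3] -> hit [13/2,17/2], descend [5, 17]
      N5 x:[13/2,18] y:[-1/2,17/2] z:[14/3,26/3] -> hit [13/2,17/2], descend [9, 20]
        N9 x:[13/2,8] y:[7,17/2] z:[14/3,19/3] -> miss, prune
        N20 x:[31/2,18] y:[-1/2,2] z:[22/3,26/3] -> miss, prune
      N17 x:[8,10] y:[4,11/2] z:[-1/3,4/3] -> miss, prune
  N10 x:[-3/2,13] y:[17/2,20] z:[-11/3,17/3] -> miss, prune

order=[0, 2, 11, 4, 7, 12, 5, 9, 20, 17, 10]  |boxes|=11  |leaves|=1  hit=P9

== RESULT ==
11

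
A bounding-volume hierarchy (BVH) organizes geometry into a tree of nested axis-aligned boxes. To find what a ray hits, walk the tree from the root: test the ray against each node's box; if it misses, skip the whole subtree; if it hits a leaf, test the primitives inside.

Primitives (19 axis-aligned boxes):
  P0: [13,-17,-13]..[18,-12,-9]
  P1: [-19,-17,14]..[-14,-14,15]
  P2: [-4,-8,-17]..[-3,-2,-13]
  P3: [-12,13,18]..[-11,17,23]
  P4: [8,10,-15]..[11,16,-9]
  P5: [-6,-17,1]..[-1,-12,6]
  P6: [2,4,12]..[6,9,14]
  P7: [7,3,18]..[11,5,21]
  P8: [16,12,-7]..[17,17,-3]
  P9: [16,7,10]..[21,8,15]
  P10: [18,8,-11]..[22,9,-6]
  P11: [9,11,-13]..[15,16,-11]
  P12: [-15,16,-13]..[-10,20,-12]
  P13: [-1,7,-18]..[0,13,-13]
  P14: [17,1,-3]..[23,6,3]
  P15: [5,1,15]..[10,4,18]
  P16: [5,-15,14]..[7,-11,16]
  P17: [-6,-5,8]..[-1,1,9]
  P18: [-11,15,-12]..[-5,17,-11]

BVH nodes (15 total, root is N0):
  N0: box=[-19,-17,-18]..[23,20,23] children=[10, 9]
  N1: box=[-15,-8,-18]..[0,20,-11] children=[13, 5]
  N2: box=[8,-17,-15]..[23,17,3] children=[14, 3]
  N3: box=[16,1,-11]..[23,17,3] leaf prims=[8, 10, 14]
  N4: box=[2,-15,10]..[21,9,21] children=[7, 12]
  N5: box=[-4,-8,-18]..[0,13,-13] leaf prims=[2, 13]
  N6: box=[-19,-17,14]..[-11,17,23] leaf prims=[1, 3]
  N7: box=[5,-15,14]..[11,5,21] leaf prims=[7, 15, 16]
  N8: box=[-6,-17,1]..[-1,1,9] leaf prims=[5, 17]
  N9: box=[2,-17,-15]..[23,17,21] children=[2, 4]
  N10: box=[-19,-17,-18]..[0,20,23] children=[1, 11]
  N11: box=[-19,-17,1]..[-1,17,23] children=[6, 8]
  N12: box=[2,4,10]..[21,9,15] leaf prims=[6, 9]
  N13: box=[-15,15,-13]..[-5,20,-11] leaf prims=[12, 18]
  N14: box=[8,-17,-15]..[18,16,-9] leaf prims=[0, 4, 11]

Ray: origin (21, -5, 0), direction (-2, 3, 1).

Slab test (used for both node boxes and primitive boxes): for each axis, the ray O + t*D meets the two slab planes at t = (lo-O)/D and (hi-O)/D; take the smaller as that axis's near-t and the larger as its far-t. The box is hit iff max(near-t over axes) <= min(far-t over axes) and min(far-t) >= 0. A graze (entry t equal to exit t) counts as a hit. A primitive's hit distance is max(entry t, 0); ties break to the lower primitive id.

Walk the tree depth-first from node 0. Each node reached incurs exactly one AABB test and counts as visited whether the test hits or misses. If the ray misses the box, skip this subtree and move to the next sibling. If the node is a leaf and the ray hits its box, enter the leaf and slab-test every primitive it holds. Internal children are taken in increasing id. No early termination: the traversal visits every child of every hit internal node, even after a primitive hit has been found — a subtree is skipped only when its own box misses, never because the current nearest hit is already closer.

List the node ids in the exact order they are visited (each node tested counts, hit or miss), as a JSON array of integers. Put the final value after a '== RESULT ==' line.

Trace the traversal:
N0 x:[-1,20] y:[-4,25/3] z:[-18,23] -> hit [-1,25/3], descend [9, 10]
  N9 x:[-1,19/2] y:[-4,22/3] z:[-15,21] -> hit [-1,22/3], descend [2, 4]
    N2 x:[-1,13/2] y:[-4,22/3] z:[-15,3] -> hit [-1,3], descend [3, 14]
      N3 x:[-1,5/2] y:[2,22/3] z:[-11,3] -> hit [2,5/2] leaf, test {P8(miss), P10(miss), P14@t=2}
      N14 x:[3/2,13/2] y:[-4,7] z:[-15,-9] -> miss, prune
    N4 x:[0,19/2] y:[-10/3,14/3] z:[10,21] -> miss, prune
  N10 x:[21/2,20] y:[-4,25/3] z:[-18,23] -> miss, prune

Summary -> nodes [0, 9, 2, 3, 14, 4, 10]; box-tests=7; leaf-entries=1; first=P14

== RESULT ==
[0, 9, 2, 3, 14, 4, 10]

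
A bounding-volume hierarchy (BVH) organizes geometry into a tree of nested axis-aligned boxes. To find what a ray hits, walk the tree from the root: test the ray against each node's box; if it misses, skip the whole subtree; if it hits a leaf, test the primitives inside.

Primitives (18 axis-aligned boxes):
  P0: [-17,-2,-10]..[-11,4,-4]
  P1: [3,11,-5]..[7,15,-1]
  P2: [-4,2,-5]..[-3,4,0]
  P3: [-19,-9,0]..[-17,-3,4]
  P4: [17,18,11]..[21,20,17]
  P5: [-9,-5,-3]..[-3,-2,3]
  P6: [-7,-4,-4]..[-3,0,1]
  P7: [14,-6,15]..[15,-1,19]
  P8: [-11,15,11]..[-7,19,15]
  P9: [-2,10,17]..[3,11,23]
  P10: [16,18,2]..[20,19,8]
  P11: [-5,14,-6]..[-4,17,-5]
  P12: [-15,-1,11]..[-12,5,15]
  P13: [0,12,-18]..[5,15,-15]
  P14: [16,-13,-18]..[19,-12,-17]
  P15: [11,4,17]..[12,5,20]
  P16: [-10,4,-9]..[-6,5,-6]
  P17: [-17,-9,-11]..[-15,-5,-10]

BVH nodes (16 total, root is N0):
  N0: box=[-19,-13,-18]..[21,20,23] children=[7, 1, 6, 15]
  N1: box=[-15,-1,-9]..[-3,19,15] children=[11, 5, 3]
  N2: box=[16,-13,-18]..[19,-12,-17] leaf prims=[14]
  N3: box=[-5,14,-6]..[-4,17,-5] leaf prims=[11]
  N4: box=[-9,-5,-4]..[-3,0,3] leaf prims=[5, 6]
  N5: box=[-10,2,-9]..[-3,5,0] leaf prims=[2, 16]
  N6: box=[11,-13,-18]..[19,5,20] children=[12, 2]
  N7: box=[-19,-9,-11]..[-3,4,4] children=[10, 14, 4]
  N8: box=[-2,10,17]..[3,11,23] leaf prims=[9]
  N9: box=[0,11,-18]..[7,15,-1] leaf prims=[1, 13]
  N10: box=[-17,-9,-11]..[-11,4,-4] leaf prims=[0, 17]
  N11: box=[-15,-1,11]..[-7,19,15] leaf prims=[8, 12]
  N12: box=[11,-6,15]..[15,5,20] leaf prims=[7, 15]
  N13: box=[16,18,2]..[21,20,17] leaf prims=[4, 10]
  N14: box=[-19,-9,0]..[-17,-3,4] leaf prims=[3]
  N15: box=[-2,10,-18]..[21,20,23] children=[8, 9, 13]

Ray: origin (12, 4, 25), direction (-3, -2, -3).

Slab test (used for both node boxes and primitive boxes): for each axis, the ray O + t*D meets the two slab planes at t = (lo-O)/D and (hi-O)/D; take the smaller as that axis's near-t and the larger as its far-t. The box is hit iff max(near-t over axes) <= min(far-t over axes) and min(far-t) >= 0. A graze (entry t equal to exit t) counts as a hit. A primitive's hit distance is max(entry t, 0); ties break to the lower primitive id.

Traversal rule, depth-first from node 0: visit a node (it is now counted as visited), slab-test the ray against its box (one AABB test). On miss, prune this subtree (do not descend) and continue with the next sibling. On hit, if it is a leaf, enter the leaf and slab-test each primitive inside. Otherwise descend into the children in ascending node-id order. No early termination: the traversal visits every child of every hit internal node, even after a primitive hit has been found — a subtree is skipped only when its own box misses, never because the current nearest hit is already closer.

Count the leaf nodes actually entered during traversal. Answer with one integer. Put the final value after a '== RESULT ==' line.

Trace the traversal:
N0 x:[-3,31/3] y:[-8,17/2] z:[2/3,43/3] -> hit [2/3,17/2], descend [1, 6, 7, 15]
  N1 x:[5,9] y:[-15/2,5/2] z:[10/3,34/3] -> miss, prune
  N6 x:[-7/3,1/3] y:[-1/2,17/2] z:[5/3,43/3] -> miss, prune
  N7 x:[5,31/3] y:[0,13/2] z:[7,12] -> miss, prune
  N15 x:[-3,14/3] y:[-8,-3] z:[2/3,43/3] -> miss, prune

Visited [0, 1, 6, 7, 15]. Tests: 5 box, 0 leaf. Nearest: miss.

== RESULT ==
0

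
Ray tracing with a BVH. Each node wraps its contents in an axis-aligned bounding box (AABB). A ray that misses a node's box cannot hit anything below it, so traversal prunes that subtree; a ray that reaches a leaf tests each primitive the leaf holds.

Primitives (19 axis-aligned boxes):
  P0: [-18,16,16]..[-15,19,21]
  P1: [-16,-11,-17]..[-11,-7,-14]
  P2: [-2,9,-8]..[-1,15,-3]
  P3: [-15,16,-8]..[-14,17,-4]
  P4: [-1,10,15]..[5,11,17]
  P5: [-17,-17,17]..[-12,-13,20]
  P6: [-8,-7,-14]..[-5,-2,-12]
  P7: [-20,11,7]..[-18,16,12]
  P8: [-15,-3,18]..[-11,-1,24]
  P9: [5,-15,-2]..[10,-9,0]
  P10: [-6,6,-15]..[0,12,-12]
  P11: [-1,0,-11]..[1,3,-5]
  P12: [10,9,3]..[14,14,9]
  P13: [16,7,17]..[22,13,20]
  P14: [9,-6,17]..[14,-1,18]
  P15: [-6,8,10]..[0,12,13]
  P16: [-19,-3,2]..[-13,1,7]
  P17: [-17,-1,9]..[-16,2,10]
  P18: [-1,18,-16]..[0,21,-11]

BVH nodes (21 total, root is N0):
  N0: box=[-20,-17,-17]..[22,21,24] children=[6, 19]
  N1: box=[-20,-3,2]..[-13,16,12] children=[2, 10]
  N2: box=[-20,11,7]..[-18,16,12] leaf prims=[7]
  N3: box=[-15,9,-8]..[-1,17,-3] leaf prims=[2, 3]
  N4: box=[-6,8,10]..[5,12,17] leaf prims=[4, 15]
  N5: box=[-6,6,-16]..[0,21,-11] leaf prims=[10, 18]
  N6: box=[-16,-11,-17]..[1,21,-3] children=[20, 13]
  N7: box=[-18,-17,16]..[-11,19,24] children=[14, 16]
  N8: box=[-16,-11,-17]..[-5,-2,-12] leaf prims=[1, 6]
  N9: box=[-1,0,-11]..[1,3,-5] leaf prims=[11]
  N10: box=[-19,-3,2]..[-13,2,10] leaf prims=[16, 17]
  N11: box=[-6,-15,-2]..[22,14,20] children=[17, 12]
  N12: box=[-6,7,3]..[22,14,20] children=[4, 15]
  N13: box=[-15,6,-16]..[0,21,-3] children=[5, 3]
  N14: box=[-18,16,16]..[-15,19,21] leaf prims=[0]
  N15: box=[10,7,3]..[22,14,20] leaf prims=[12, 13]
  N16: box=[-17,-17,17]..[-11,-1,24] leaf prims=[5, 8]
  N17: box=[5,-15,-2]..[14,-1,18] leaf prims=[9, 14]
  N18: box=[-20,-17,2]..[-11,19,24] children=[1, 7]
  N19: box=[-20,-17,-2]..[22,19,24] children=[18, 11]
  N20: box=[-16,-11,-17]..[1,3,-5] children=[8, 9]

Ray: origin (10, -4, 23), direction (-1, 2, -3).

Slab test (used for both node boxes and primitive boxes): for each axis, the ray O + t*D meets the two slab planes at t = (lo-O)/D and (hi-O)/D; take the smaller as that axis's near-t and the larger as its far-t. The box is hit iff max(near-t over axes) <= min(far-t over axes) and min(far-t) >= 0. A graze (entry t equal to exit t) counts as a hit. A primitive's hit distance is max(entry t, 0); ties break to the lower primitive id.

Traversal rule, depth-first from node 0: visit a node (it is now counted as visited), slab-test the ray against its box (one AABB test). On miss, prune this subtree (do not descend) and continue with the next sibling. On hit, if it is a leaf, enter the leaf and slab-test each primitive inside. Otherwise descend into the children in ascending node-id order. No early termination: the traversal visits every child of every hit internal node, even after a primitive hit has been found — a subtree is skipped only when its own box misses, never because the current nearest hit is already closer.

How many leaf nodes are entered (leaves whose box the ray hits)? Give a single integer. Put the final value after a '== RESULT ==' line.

Traverse from the root:
N0 x:[-12,30] y:[-13/2,25/2] z:[-1/3,40/3] -> hit [-1/3,25/2], descend [6, 19]
  N6 x:[9,26] y:[-7/2,25/2] z:[26/3,40/3] -> hit [9,25/2], descend [13, 20]
    N13 x:[10,25] y:[5,25/2] z:[26/3,13] -> hit [10,25/2], descend [3, 5]
      N3 x:[11,25] y:[13/2,21/2] z:[26/3,31/3] -> miss, prune
      N5 x:[10,16] y:[5,25/2] z:[34/3,13] -> hit [34/3,25/2] leaf, test {P10(miss), P18(miss)}
    N20 x:[9,26] y:[-7/2,7/2] z:[28/3,40/3] -> miss, prune
  N19 x:[-12,30] y:[-13/2,23/2] z:[-1/3,25/3] -> hit [-1/3,25/3], descend [11, 18]
    N11 x:[-12,16] y:[-11/2,9] z:[1,25/3] -> hit [1,25/3], descend [12, 17]
      N12 x:[-12,16] y:[11/2,9] z:[1,20/3] -> hit [11/2,20/3], descend [4, 15]
        N4 x:[5,16] y:[6,8] z:[2,13/3] -> miss, prune
        N15 x:[-12,0] y:[11/2,9] z:[1,20/3] -> miss, prune
      N17 x:[-4,5] y:[-11/2,3/2] z:[5/3,25/3] -> miss, prune
    N18 x:[21,30] y:[-13/2,23/2] z:[-1/3,7] -> miss, prune

Visited [0, 6, 13, 3, 5, 20, 19, 11, 12, 4, 15, 17, 18]. Tests: 13 box, 1 leaf. Nearest: miss.

== RESULT ==
1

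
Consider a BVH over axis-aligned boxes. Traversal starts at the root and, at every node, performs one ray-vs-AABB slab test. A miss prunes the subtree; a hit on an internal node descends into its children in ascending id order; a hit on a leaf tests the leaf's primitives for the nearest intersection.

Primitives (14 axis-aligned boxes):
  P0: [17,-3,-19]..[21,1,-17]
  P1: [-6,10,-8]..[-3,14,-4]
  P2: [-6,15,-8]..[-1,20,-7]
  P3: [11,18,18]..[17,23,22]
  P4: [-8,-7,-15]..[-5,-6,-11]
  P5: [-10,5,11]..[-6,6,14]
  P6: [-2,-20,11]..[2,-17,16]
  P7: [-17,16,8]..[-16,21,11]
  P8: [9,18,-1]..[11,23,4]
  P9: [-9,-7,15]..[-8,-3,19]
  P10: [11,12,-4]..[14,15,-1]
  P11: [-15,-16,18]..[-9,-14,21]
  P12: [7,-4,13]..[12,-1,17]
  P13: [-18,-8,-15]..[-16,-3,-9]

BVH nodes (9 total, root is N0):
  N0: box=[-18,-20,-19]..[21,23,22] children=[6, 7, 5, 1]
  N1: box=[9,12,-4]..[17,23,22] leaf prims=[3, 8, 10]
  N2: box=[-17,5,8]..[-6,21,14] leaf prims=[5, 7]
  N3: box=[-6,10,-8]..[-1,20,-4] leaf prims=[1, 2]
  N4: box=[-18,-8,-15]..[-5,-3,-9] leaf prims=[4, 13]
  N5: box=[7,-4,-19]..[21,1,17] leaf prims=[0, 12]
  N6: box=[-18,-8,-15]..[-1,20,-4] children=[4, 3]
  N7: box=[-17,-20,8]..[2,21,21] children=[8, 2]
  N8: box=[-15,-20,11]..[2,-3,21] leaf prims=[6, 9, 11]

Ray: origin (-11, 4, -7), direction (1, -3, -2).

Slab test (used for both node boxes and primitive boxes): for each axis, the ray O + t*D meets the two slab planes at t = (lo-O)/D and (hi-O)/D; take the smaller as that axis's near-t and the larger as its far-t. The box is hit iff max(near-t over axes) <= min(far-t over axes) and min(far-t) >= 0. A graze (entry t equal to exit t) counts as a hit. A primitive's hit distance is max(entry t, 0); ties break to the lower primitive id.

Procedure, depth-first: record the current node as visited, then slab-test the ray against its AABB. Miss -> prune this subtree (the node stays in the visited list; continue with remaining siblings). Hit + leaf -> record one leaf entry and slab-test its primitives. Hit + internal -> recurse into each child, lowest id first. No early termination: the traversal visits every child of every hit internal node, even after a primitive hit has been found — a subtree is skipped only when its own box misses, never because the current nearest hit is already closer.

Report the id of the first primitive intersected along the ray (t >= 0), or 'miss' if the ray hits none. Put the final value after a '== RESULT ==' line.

Trace the traversal:
N0 x:[-7,32] y:[-19/3,8] z:[-29/2,6] -> hit [-19/3,6], descend [1, 5, 6, 7]
  N1 x:[20,28] y:[-19/3,-8/3] z:[-29/2,-3/2] -> miss, prune
  N5 x:[18,32] y:[1,8/3] z:[-12,6] -> miss, prune
  N6 x:[-7,10] y:[-16/3,4] z:[-3/2,4] -> hit [-3/2,4], descend [3, 4]
    N3 x:[5,10] y:[-16/3,-2] z:[-3/2,1/2] -> miss, prune
    N4 x:[-7,6] y:[7/3,4] z:[1,4] -> hit [7/3,4] leaf, test {P4@t=10/3, P13(miss)}
  N7 x:[-6,13] y:[-17/3,8] z:[-14,-15/2] -> miss, prune

7 AABB tests over nodes [0, 1, 5, 6, 3, 4, 7]; 1 leaf entered; closest P4.

== RESULT ==
4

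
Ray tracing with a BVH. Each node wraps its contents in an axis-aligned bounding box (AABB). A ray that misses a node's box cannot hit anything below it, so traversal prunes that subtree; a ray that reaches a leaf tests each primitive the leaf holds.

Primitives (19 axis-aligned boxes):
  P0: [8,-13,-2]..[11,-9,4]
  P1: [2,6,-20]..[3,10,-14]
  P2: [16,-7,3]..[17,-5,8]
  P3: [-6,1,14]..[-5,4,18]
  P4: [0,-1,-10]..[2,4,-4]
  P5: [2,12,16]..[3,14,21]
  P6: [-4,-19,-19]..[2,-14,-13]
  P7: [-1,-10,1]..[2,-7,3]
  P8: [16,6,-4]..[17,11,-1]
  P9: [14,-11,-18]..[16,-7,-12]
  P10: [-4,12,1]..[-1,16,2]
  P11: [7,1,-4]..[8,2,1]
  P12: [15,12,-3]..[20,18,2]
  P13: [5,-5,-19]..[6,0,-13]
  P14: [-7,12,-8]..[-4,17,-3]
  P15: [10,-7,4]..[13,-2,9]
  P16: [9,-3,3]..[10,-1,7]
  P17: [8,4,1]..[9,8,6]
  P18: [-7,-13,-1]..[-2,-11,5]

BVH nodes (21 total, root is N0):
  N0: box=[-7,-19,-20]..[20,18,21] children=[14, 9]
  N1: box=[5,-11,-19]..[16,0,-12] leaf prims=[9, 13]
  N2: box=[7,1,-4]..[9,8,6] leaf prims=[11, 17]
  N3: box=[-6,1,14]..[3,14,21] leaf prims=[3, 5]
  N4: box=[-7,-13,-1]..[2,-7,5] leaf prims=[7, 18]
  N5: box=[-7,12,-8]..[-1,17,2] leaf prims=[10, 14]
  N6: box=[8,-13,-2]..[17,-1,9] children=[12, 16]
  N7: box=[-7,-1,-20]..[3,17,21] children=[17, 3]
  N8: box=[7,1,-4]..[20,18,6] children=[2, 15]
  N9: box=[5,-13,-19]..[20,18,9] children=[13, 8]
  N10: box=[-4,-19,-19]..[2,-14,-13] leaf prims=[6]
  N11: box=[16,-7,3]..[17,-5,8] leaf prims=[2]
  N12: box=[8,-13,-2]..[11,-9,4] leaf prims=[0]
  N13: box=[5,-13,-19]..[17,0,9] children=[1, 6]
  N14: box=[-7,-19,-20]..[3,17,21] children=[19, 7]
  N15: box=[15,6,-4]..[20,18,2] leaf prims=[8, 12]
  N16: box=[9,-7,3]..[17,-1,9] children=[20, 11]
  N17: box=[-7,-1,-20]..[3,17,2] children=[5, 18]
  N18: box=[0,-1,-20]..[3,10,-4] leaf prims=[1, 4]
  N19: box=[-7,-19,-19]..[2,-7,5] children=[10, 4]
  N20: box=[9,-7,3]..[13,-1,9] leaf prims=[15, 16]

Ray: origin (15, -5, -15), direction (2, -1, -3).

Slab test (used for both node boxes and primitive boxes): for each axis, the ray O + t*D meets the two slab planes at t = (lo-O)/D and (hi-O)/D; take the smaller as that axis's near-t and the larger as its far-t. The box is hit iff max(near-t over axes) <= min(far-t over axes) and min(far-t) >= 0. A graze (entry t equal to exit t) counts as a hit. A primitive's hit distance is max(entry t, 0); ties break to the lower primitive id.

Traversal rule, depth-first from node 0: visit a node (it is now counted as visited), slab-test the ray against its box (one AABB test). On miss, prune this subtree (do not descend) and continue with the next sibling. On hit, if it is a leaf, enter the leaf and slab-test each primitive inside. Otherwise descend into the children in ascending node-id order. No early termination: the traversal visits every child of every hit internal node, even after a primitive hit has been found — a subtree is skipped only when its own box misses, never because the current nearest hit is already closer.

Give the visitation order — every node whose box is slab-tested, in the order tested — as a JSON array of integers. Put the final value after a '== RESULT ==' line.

Walk:
N0 x:[-11,5/2] y:[-23,14] z:[-12,5/3] -> hit [-11,5/3], descend [9, 14]
  N9 x:[-5,5/2] y:[-23,8] z:[-8,4/3] -> hit [-5,4/3], descend [8, 13]
    N8 x:[-4,5/2] y:[-23,-6] z:[-7,-11/3] -> miss, prune
    N13 x:[-5,1] y:[-5,8] z:[-8,4/3] -> hit [-5,1], descend [1, 6]
      N1 x:[-5,1/2] y:[-5,6] z:[-1,4/3] -> hit [-1,1/2] leaf, test {P9(miss), P13(miss)}
      N6 x:[-7/2,1] y:[-4,8] z:[-8,-13/3] -> miss, prune
  N14 x:[-11,-6] y:[-22,14] z:[-12,5/3] -> miss, prune

order=[0, 9, 8, 13, 1, 6, 14]  |boxes|=7  |leaves|=1  hit=miss

== RESULT ==
[0, 9, 8, 13, 1, 6, 14]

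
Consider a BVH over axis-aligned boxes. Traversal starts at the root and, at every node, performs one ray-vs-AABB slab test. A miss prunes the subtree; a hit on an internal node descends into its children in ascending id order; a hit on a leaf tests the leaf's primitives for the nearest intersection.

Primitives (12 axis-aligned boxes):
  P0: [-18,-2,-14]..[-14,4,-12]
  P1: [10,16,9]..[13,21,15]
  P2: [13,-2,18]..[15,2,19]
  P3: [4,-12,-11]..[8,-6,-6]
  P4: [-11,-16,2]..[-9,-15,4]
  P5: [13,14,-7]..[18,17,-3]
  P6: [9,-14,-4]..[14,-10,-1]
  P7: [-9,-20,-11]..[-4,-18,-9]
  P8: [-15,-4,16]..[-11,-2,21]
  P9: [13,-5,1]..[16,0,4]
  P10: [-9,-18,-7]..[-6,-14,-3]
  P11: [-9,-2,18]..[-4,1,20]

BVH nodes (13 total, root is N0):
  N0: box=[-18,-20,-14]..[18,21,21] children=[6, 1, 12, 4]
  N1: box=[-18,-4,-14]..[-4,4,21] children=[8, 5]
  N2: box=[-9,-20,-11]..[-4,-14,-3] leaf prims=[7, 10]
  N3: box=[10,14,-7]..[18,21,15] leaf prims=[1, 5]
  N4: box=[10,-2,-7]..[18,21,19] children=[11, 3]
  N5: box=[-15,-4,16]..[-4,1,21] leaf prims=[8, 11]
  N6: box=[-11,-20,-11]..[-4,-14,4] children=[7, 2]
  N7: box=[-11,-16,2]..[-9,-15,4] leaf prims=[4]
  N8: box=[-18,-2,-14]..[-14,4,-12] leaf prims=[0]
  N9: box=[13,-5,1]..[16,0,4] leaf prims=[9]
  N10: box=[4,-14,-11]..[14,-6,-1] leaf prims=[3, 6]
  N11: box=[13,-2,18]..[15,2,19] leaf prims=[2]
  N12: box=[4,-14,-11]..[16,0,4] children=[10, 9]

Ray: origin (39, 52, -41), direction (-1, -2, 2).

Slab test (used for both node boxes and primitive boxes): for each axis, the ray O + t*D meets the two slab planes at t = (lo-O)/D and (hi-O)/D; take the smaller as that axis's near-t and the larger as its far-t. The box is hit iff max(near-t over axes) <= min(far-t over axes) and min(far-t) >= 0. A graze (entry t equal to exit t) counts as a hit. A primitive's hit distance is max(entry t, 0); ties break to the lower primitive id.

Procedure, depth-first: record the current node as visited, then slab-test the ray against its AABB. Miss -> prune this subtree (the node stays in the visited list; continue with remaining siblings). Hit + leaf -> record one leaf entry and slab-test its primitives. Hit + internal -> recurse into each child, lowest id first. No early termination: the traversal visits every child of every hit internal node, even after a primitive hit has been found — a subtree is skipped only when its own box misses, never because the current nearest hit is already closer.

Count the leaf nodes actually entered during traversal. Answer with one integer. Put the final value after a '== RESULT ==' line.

Traverse from the root:
N0 x:[21,57] y:[31/2,36] z:[27/2,31] -> hit [21,31], descend [1, 4, 6, 12]
  N1 x:[43,57] y:[24,28] z:[27/2,31] -> miss, prune
  N4 x:[21,29] y:[31/2,27] z:[17,30] -> hit [21,27], descend [3, 11]
    N3 x:[21,29] y:[31/2,19] z:[17,28] -> miss, prune
    N11 x:[24,26] y:[25,27] z:[59/2,30] -> miss, prune
  N6 x:[43,50] y:[33,36] z:[15,45/2] -> miss, prune
  N12 x:[23,35] y:[26,33] z:[15,45/2] -> miss, prune

Summary -> nodes [0, 1, 4, 3, 11, 6, 12]; box-tests=7; leaf-entries=0; first=miss

== RESULT ==
0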